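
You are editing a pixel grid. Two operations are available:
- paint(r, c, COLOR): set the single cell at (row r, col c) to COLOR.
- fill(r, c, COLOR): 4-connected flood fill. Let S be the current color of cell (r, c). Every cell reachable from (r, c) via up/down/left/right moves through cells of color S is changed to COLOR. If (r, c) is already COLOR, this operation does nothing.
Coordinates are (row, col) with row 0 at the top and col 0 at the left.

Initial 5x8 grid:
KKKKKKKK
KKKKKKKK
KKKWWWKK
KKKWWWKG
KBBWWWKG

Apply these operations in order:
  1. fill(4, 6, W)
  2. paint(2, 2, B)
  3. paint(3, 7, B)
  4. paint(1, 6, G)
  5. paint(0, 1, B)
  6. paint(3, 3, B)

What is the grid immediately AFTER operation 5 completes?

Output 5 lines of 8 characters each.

After op 1 fill(4,6,W) [27 cells changed]:
WWWWWWWW
WWWWWWWW
WWWWWWWW
WWWWWWWG
WBBWWWWG
After op 2 paint(2,2,B):
WWWWWWWW
WWWWWWWW
WWBWWWWW
WWWWWWWG
WBBWWWWG
After op 3 paint(3,7,B):
WWWWWWWW
WWWWWWWW
WWBWWWWW
WWWWWWWB
WBBWWWWG
After op 4 paint(1,6,G):
WWWWWWWW
WWWWWWGW
WWBWWWWW
WWWWWWWB
WBBWWWWG
After op 5 paint(0,1,B):
WBWWWWWW
WWWWWWGW
WWBWWWWW
WWWWWWWB
WBBWWWWG

Answer: WBWWWWWW
WWWWWWGW
WWBWWWWW
WWWWWWWB
WBBWWWWG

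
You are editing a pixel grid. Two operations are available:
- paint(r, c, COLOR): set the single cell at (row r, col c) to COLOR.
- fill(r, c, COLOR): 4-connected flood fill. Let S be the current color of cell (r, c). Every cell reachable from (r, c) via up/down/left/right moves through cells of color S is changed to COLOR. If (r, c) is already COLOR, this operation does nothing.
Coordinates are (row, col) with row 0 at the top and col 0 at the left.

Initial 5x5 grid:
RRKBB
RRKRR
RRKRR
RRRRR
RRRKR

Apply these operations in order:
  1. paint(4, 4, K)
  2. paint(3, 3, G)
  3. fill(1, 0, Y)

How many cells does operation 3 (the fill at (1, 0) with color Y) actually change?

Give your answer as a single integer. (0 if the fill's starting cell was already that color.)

After op 1 paint(4,4,K):
RRKBB
RRKRR
RRKRR
RRRRR
RRRKK
After op 2 paint(3,3,G):
RRKBB
RRKRR
RRKRR
RRRGR
RRRKK
After op 3 fill(1,0,Y) [12 cells changed]:
YYKBB
YYKRR
YYKRR
YYYGR
YYYKK

Answer: 12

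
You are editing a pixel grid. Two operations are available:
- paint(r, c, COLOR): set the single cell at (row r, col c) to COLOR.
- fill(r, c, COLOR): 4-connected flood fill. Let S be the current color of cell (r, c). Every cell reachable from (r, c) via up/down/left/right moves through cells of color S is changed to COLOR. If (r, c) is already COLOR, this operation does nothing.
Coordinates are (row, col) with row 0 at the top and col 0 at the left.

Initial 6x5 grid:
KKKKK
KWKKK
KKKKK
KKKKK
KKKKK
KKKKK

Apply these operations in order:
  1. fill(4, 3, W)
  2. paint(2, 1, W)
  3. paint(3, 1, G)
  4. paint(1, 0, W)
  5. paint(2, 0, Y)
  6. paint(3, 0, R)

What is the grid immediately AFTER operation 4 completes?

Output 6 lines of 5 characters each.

Answer: WWWWW
WWWWW
WWWWW
WGWWW
WWWWW
WWWWW

Derivation:
After op 1 fill(4,3,W) [29 cells changed]:
WWWWW
WWWWW
WWWWW
WWWWW
WWWWW
WWWWW
After op 2 paint(2,1,W):
WWWWW
WWWWW
WWWWW
WWWWW
WWWWW
WWWWW
After op 3 paint(3,1,G):
WWWWW
WWWWW
WWWWW
WGWWW
WWWWW
WWWWW
After op 4 paint(1,0,W):
WWWWW
WWWWW
WWWWW
WGWWW
WWWWW
WWWWW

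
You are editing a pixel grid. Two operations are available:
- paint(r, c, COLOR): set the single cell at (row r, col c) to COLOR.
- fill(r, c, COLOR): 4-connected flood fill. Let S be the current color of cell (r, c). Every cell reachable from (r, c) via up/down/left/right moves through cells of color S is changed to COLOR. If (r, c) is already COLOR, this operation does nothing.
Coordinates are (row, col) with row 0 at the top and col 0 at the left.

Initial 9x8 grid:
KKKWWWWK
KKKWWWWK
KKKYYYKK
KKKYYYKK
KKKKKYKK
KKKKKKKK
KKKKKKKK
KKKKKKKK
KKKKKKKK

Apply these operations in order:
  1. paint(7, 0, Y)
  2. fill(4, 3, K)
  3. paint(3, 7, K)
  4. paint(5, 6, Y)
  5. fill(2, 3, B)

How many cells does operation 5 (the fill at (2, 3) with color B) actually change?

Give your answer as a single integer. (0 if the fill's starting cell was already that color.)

After op 1 paint(7,0,Y):
KKKWWWWK
KKKWWWWK
KKKYYYKK
KKKYYYKK
KKKKKYKK
KKKKKKKK
KKKKKKKK
YKKKKKKK
KKKKKKKK
After op 2 fill(4,3,K) [0 cells changed]:
KKKWWWWK
KKKWWWWK
KKKYYYKK
KKKYYYKK
KKKKKYKK
KKKKKKKK
KKKKKKKK
YKKKKKKK
KKKKKKKK
After op 3 paint(3,7,K):
KKKWWWWK
KKKWWWWK
KKKYYYKK
KKKYYYKK
KKKKKYKK
KKKKKKKK
KKKKKKKK
YKKKKKKK
KKKKKKKK
After op 4 paint(5,6,Y):
KKKWWWWK
KKKWWWWK
KKKYYYKK
KKKYYYKK
KKKKKYKK
KKKKKKYK
KKKKKKKK
YKKKKKKK
KKKKKKKK
After op 5 fill(2,3,B) [7 cells changed]:
KKKWWWWK
KKKWWWWK
KKKBBBKK
KKKBBBKK
KKKKKBKK
KKKKKKYK
KKKKKKKK
YKKKKKKK
KKKKKKKK

Answer: 7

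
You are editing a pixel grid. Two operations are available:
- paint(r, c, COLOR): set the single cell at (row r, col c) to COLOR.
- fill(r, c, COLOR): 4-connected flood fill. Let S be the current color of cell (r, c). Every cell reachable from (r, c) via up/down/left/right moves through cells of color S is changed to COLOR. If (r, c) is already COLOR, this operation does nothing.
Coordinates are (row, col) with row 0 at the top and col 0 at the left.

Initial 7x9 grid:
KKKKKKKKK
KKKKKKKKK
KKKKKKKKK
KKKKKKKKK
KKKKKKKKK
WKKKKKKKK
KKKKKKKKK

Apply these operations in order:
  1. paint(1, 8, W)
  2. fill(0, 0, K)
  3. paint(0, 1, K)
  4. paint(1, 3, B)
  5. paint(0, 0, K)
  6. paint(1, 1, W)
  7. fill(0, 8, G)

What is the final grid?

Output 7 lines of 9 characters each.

Answer: GGGGGGGGG
GWGBGGGGW
GGGGGGGGG
GGGGGGGGG
GGGGGGGGG
WGGGGGGGG
GGGGGGGGG

Derivation:
After op 1 paint(1,8,W):
KKKKKKKKK
KKKKKKKKW
KKKKKKKKK
KKKKKKKKK
KKKKKKKKK
WKKKKKKKK
KKKKKKKKK
After op 2 fill(0,0,K) [0 cells changed]:
KKKKKKKKK
KKKKKKKKW
KKKKKKKKK
KKKKKKKKK
KKKKKKKKK
WKKKKKKKK
KKKKKKKKK
After op 3 paint(0,1,K):
KKKKKKKKK
KKKKKKKKW
KKKKKKKKK
KKKKKKKKK
KKKKKKKKK
WKKKKKKKK
KKKKKKKKK
After op 4 paint(1,3,B):
KKKKKKKKK
KKKBKKKKW
KKKKKKKKK
KKKKKKKKK
KKKKKKKKK
WKKKKKKKK
KKKKKKKKK
After op 5 paint(0,0,K):
KKKKKKKKK
KKKBKKKKW
KKKKKKKKK
KKKKKKKKK
KKKKKKKKK
WKKKKKKKK
KKKKKKKKK
After op 6 paint(1,1,W):
KKKKKKKKK
KWKBKKKKW
KKKKKKKKK
KKKKKKKKK
KKKKKKKKK
WKKKKKKKK
KKKKKKKKK
After op 7 fill(0,8,G) [59 cells changed]:
GGGGGGGGG
GWGBGGGGW
GGGGGGGGG
GGGGGGGGG
GGGGGGGGG
WGGGGGGGG
GGGGGGGGG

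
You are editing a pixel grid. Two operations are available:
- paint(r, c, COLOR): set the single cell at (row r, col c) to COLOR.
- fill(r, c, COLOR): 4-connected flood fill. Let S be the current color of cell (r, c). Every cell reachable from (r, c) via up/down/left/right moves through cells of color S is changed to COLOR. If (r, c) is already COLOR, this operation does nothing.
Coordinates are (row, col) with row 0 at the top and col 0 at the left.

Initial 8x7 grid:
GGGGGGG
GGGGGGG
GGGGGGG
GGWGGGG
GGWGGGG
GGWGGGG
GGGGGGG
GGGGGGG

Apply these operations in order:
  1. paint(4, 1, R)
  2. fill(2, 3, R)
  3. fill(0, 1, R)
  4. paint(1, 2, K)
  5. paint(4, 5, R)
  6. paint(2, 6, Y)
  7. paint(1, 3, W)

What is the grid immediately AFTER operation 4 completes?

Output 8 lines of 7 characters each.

After op 1 paint(4,1,R):
GGGGGGG
GGGGGGG
GGGGGGG
GGWGGGG
GRWGGGG
GGWGGGG
GGGGGGG
GGGGGGG
After op 2 fill(2,3,R) [52 cells changed]:
RRRRRRR
RRRRRRR
RRRRRRR
RRWRRRR
RRWRRRR
RRWRRRR
RRRRRRR
RRRRRRR
After op 3 fill(0,1,R) [0 cells changed]:
RRRRRRR
RRRRRRR
RRRRRRR
RRWRRRR
RRWRRRR
RRWRRRR
RRRRRRR
RRRRRRR
After op 4 paint(1,2,K):
RRRRRRR
RRKRRRR
RRRRRRR
RRWRRRR
RRWRRRR
RRWRRRR
RRRRRRR
RRRRRRR

Answer: RRRRRRR
RRKRRRR
RRRRRRR
RRWRRRR
RRWRRRR
RRWRRRR
RRRRRRR
RRRRRRR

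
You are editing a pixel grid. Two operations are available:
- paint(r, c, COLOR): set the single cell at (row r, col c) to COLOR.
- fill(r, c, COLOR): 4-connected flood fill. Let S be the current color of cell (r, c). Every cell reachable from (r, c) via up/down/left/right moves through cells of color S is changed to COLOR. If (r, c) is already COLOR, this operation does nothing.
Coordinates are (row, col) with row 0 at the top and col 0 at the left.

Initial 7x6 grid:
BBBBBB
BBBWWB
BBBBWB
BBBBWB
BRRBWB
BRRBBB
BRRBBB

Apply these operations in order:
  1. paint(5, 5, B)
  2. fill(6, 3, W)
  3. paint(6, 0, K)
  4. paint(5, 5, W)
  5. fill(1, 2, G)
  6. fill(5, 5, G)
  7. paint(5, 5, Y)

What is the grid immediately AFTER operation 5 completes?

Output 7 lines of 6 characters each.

After op 1 paint(5,5,B):
BBBBBB
BBBWWB
BBBBWB
BBBBWB
BRRBWB
BRRBBB
BRRBBB
After op 2 fill(6,3,W) [31 cells changed]:
WWWWWW
WWWWWW
WWWWWW
WWWWWW
WRRWWW
WRRWWW
WRRWWW
After op 3 paint(6,0,K):
WWWWWW
WWWWWW
WWWWWW
WWWWWW
WRRWWW
WRRWWW
KRRWWW
After op 4 paint(5,5,W):
WWWWWW
WWWWWW
WWWWWW
WWWWWW
WRRWWW
WRRWWW
KRRWWW
After op 5 fill(1,2,G) [35 cells changed]:
GGGGGG
GGGGGG
GGGGGG
GGGGGG
GRRGGG
GRRGGG
KRRGGG

Answer: GGGGGG
GGGGGG
GGGGGG
GGGGGG
GRRGGG
GRRGGG
KRRGGG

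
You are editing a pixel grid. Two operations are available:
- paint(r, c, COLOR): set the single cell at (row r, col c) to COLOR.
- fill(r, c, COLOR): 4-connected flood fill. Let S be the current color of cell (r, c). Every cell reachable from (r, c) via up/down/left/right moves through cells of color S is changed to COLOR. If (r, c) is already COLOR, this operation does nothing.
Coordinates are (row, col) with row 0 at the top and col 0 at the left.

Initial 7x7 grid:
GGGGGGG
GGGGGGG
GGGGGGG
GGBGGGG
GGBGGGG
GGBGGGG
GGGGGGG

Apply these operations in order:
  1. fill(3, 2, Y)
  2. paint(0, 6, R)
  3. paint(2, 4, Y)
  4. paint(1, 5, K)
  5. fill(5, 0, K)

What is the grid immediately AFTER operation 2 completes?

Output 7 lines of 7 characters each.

Answer: GGGGGGR
GGGGGGG
GGGGGGG
GGYGGGG
GGYGGGG
GGYGGGG
GGGGGGG

Derivation:
After op 1 fill(3,2,Y) [3 cells changed]:
GGGGGGG
GGGGGGG
GGGGGGG
GGYGGGG
GGYGGGG
GGYGGGG
GGGGGGG
After op 2 paint(0,6,R):
GGGGGGR
GGGGGGG
GGGGGGG
GGYGGGG
GGYGGGG
GGYGGGG
GGGGGGG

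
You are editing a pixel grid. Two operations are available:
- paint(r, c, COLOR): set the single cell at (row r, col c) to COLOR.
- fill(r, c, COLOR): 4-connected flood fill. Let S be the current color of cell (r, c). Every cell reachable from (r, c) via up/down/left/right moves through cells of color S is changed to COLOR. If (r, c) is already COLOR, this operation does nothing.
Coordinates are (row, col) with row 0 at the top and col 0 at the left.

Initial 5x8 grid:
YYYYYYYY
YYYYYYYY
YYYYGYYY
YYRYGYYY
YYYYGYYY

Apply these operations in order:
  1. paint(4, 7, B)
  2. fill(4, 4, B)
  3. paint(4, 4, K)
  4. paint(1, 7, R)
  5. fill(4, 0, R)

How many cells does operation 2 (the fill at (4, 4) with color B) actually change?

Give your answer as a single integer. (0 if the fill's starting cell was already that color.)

After op 1 paint(4,7,B):
YYYYYYYY
YYYYYYYY
YYYYGYYY
YYRYGYYY
YYYYGYYB
After op 2 fill(4,4,B) [3 cells changed]:
YYYYYYYY
YYYYYYYY
YYYYBYYY
YYRYBYYY
YYYYBYYB

Answer: 3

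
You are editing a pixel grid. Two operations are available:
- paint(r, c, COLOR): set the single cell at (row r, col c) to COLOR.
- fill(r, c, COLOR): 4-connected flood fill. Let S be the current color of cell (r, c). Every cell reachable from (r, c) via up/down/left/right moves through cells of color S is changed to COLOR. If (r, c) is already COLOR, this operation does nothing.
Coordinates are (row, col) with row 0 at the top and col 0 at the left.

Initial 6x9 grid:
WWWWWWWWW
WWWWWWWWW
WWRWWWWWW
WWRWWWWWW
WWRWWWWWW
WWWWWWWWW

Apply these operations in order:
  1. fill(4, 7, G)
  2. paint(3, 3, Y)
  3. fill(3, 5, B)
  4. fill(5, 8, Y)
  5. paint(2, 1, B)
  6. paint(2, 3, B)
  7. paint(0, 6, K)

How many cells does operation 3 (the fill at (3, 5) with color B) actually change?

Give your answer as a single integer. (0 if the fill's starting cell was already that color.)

After op 1 fill(4,7,G) [51 cells changed]:
GGGGGGGGG
GGGGGGGGG
GGRGGGGGG
GGRGGGGGG
GGRGGGGGG
GGGGGGGGG
After op 2 paint(3,3,Y):
GGGGGGGGG
GGGGGGGGG
GGRGGGGGG
GGRYGGGGG
GGRGGGGGG
GGGGGGGGG
After op 3 fill(3,5,B) [50 cells changed]:
BBBBBBBBB
BBBBBBBBB
BBRBBBBBB
BBRYBBBBB
BBRBBBBBB
BBBBBBBBB

Answer: 50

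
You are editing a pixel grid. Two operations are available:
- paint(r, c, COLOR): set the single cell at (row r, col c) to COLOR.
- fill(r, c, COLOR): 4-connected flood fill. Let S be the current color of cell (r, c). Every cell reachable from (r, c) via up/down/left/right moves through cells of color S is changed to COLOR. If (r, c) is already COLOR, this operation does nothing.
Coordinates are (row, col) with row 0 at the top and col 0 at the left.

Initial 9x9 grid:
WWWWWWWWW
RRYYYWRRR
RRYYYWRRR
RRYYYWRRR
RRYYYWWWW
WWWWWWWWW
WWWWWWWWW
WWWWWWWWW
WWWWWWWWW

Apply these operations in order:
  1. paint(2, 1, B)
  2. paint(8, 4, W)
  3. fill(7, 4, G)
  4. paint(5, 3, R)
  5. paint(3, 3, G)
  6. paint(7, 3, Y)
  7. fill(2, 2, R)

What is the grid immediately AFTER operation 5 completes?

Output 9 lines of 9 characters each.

After op 1 paint(2,1,B):
WWWWWWWWW
RRYYYWRRR
RBYYYWRRR
RRYYYWRRR
RRYYYWWWW
WWWWWWWWW
WWWWWWWWW
WWWWWWWWW
WWWWWWWWW
After op 2 paint(8,4,W):
WWWWWWWWW
RRYYYWRRR
RBYYYWRRR
RRYYYWRRR
RRYYYWWWW
WWWWWWWWW
WWWWWWWWW
WWWWWWWWW
WWWWWWWWW
After op 3 fill(7,4,G) [52 cells changed]:
GGGGGGGGG
RRYYYGRRR
RBYYYGRRR
RRYYYGRRR
RRYYYGGGG
GGGGGGGGG
GGGGGGGGG
GGGGGGGGG
GGGGGGGGG
After op 4 paint(5,3,R):
GGGGGGGGG
RRYYYGRRR
RBYYYGRRR
RRYYYGRRR
RRYYYGGGG
GGGRGGGGG
GGGGGGGGG
GGGGGGGGG
GGGGGGGGG
After op 5 paint(3,3,G):
GGGGGGGGG
RRYYYGRRR
RBYYYGRRR
RRYGYGRRR
RRYYYGGGG
GGGRGGGGG
GGGGGGGGG
GGGGGGGGG
GGGGGGGGG

Answer: GGGGGGGGG
RRYYYGRRR
RBYYYGRRR
RRYGYGRRR
RRYYYGGGG
GGGRGGGGG
GGGGGGGGG
GGGGGGGGG
GGGGGGGGG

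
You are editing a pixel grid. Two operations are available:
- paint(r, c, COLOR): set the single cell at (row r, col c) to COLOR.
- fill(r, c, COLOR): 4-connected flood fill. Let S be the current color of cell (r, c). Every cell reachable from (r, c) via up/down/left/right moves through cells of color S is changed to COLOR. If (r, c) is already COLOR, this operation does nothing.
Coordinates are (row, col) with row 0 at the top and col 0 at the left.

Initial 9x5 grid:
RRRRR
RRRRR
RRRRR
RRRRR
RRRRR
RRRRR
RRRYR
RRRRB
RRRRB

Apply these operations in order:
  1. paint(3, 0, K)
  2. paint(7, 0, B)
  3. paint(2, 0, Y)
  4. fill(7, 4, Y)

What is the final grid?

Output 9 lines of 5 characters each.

Answer: RRRRR
RRRRR
YRRRR
KRRRR
RRRRR
RRRRR
RRRYR
BRRRY
RRRRY

Derivation:
After op 1 paint(3,0,K):
RRRRR
RRRRR
RRRRR
KRRRR
RRRRR
RRRRR
RRRYR
RRRRB
RRRRB
After op 2 paint(7,0,B):
RRRRR
RRRRR
RRRRR
KRRRR
RRRRR
RRRRR
RRRYR
BRRRB
RRRRB
After op 3 paint(2,0,Y):
RRRRR
RRRRR
YRRRR
KRRRR
RRRRR
RRRRR
RRRYR
BRRRB
RRRRB
After op 4 fill(7,4,Y) [2 cells changed]:
RRRRR
RRRRR
YRRRR
KRRRR
RRRRR
RRRRR
RRRYR
BRRRY
RRRRY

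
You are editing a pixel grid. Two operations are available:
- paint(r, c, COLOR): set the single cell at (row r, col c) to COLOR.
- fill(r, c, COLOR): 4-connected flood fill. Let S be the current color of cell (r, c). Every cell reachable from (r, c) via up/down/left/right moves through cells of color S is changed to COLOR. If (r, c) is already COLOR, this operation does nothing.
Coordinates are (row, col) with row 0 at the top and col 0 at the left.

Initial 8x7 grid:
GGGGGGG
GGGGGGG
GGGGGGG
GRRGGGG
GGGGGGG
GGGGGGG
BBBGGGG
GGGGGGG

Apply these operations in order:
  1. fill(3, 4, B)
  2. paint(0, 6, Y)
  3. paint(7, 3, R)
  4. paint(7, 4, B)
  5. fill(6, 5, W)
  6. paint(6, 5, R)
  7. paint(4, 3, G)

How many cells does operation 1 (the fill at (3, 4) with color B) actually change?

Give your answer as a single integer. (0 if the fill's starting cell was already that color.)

Answer: 51

Derivation:
After op 1 fill(3,4,B) [51 cells changed]:
BBBBBBB
BBBBBBB
BBBBBBB
BRRBBBB
BBBBBBB
BBBBBBB
BBBBBBB
BBBBBBB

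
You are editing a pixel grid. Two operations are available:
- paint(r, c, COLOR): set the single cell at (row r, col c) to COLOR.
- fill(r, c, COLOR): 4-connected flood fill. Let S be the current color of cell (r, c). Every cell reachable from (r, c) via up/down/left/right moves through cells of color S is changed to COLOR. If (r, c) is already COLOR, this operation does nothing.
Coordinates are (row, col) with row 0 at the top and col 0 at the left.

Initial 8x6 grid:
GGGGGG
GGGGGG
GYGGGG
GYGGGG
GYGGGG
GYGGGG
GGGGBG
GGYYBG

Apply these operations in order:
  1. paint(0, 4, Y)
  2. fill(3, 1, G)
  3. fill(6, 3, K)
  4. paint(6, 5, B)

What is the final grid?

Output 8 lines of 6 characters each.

Answer: KKKKYK
KKKKKK
KKKKKK
KKKKKK
KKKKKK
KKKKKK
KKKKBB
KKYYBK

Derivation:
After op 1 paint(0,4,Y):
GGGGYG
GGGGGG
GYGGGG
GYGGGG
GYGGGG
GYGGGG
GGGGBG
GGYYBG
After op 2 fill(3,1,G) [4 cells changed]:
GGGGYG
GGGGGG
GGGGGG
GGGGGG
GGGGGG
GGGGGG
GGGGBG
GGYYBG
After op 3 fill(6,3,K) [43 cells changed]:
KKKKYK
KKKKKK
KKKKKK
KKKKKK
KKKKKK
KKKKKK
KKKKBK
KKYYBK
After op 4 paint(6,5,B):
KKKKYK
KKKKKK
KKKKKK
KKKKKK
KKKKKK
KKKKKK
KKKKBB
KKYYBK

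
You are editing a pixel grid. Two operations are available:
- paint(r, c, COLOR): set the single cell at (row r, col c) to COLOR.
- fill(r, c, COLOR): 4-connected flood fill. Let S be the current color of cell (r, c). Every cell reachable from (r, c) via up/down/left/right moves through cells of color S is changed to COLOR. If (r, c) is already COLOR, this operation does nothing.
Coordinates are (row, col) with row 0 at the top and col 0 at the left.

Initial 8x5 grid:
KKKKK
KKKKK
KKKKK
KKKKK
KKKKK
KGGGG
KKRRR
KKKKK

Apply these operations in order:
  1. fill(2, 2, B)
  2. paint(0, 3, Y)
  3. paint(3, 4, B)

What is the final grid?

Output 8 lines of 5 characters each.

Answer: BBBYB
BBBBB
BBBBB
BBBBB
BBBBB
BGGGG
BBRRR
BBBBB

Derivation:
After op 1 fill(2,2,B) [33 cells changed]:
BBBBB
BBBBB
BBBBB
BBBBB
BBBBB
BGGGG
BBRRR
BBBBB
After op 2 paint(0,3,Y):
BBBYB
BBBBB
BBBBB
BBBBB
BBBBB
BGGGG
BBRRR
BBBBB
After op 3 paint(3,4,B):
BBBYB
BBBBB
BBBBB
BBBBB
BBBBB
BGGGG
BBRRR
BBBBB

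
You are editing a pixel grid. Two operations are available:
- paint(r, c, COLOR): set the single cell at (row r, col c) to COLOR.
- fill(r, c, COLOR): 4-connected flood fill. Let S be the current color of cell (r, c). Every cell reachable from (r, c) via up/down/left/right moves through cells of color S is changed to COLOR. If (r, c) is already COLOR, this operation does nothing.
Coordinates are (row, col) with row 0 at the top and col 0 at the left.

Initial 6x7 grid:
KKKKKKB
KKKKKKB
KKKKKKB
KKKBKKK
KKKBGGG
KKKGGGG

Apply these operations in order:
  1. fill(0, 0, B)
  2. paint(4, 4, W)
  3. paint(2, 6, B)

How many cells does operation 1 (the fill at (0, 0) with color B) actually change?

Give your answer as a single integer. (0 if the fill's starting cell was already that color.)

After op 1 fill(0,0,B) [30 cells changed]:
BBBBBBB
BBBBBBB
BBBBBBB
BBBBBBB
BBBBGGG
BBBGGGG

Answer: 30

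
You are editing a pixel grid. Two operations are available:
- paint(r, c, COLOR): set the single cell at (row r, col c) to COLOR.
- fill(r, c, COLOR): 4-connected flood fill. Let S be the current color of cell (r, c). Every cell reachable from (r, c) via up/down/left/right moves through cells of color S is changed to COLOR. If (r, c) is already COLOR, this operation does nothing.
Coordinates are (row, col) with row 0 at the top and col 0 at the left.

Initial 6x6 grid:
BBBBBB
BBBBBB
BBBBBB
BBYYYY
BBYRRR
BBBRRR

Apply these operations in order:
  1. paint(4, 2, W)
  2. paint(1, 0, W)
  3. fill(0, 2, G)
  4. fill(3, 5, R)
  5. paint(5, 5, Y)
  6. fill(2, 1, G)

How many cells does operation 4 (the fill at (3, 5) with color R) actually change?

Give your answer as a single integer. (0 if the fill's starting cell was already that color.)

Answer: 4

Derivation:
After op 1 paint(4,2,W):
BBBBBB
BBBBBB
BBBBBB
BBYYYY
BBWRRR
BBBRRR
After op 2 paint(1,0,W):
BBBBBB
WBBBBB
BBBBBB
BBYYYY
BBWRRR
BBBRRR
After op 3 fill(0,2,G) [24 cells changed]:
GGGGGG
WGGGGG
GGGGGG
GGYYYY
GGWRRR
GGGRRR
After op 4 fill(3,5,R) [4 cells changed]:
GGGGGG
WGGGGG
GGGGGG
GGRRRR
GGWRRR
GGGRRR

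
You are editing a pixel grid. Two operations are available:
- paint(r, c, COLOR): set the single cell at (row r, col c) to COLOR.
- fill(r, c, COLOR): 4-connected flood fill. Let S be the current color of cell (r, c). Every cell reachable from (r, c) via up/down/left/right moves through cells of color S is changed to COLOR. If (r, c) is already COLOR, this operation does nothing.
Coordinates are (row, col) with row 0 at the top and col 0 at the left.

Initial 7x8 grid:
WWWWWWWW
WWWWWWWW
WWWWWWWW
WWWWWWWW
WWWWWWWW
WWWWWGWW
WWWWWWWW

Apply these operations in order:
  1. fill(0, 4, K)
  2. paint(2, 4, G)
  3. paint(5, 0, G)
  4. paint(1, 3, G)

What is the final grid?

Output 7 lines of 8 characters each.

Answer: KKKKKKKK
KKKGKKKK
KKKKGKKK
KKKKKKKK
KKKKKKKK
GKKKKGKK
KKKKKKKK

Derivation:
After op 1 fill(0,4,K) [55 cells changed]:
KKKKKKKK
KKKKKKKK
KKKKKKKK
KKKKKKKK
KKKKKKKK
KKKKKGKK
KKKKKKKK
After op 2 paint(2,4,G):
KKKKKKKK
KKKKKKKK
KKKKGKKK
KKKKKKKK
KKKKKKKK
KKKKKGKK
KKKKKKKK
After op 3 paint(5,0,G):
KKKKKKKK
KKKKKKKK
KKKKGKKK
KKKKKKKK
KKKKKKKK
GKKKKGKK
KKKKKKKK
After op 4 paint(1,3,G):
KKKKKKKK
KKKGKKKK
KKKKGKKK
KKKKKKKK
KKKKKKKK
GKKKKGKK
KKKKKKKK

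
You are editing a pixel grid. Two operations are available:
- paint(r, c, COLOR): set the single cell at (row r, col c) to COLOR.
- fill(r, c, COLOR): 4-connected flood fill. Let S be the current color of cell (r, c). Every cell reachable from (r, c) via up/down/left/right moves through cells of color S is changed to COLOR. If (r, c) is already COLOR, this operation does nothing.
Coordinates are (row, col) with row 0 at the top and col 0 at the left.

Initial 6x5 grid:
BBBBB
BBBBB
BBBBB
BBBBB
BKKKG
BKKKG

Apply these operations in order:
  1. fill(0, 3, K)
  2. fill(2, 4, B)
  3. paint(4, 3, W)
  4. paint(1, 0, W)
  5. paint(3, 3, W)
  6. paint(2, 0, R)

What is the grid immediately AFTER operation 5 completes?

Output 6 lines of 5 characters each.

After op 1 fill(0,3,K) [22 cells changed]:
KKKKK
KKKKK
KKKKK
KKKKK
KKKKG
KKKKG
After op 2 fill(2,4,B) [28 cells changed]:
BBBBB
BBBBB
BBBBB
BBBBB
BBBBG
BBBBG
After op 3 paint(4,3,W):
BBBBB
BBBBB
BBBBB
BBBBB
BBBWG
BBBBG
After op 4 paint(1,0,W):
BBBBB
WBBBB
BBBBB
BBBBB
BBBWG
BBBBG
After op 5 paint(3,3,W):
BBBBB
WBBBB
BBBBB
BBBWB
BBBWG
BBBBG

Answer: BBBBB
WBBBB
BBBBB
BBBWB
BBBWG
BBBBG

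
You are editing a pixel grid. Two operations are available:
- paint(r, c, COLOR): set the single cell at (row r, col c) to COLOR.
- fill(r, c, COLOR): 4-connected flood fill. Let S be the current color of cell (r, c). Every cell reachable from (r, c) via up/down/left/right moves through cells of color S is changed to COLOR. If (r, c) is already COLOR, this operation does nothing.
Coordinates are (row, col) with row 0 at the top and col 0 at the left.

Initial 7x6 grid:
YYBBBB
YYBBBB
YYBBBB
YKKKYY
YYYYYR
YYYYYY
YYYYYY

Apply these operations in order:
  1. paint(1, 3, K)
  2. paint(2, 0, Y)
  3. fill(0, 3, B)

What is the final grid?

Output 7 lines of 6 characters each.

Answer: YYBBBB
YYBKBB
YYBBBB
YKKKYY
YYYYYR
YYYYYY
YYYYYY

Derivation:
After op 1 paint(1,3,K):
YYBBBB
YYBKBB
YYBBBB
YKKKYY
YYYYYR
YYYYYY
YYYYYY
After op 2 paint(2,0,Y):
YYBBBB
YYBKBB
YYBBBB
YKKKYY
YYYYYR
YYYYYY
YYYYYY
After op 3 fill(0,3,B) [0 cells changed]:
YYBBBB
YYBKBB
YYBBBB
YKKKYY
YYYYYR
YYYYYY
YYYYYY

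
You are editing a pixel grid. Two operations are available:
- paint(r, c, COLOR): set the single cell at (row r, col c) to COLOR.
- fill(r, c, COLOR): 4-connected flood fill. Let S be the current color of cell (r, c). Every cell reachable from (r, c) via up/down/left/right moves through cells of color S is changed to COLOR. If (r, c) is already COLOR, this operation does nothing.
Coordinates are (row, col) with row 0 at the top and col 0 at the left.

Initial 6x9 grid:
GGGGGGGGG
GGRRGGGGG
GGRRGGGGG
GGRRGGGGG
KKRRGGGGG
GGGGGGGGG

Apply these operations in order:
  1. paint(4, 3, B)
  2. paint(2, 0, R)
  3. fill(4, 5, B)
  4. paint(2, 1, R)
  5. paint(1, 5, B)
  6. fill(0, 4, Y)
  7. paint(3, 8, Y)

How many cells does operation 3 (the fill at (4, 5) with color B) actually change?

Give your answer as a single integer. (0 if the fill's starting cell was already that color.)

Answer: 43

Derivation:
After op 1 paint(4,3,B):
GGGGGGGGG
GGRRGGGGG
GGRRGGGGG
GGRRGGGGG
KKRBGGGGG
GGGGGGGGG
After op 2 paint(2,0,R):
GGGGGGGGG
GGRRGGGGG
RGRRGGGGG
GGRRGGGGG
KKRBGGGGG
GGGGGGGGG
After op 3 fill(4,5,B) [43 cells changed]:
BBBBBBBBB
BBRRBBBBB
RBRRBBBBB
BBRRBBBBB
KKRBBBBBB
BBBBBBBBB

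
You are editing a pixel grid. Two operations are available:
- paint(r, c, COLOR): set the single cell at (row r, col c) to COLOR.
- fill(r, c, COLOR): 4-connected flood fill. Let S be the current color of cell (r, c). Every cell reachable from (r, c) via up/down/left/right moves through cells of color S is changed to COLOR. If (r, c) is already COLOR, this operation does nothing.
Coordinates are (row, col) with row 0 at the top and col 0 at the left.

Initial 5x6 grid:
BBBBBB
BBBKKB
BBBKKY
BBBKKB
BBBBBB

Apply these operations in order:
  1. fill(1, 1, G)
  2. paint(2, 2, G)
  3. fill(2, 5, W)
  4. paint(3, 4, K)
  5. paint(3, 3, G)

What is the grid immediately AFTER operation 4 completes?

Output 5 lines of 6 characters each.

Answer: GGGGGG
GGGKKG
GGGKKW
GGGKKG
GGGGGG

Derivation:
After op 1 fill(1,1,G) [23 cells changed]:
GGGGGG
GGGKKG
GGGKKY
GGGKKG
GGGGGG
After op 2 paint(2,2,G):
GGGGGG
GGGKKG
GGGKKY
GGGKKG
GGGGGG
After op 3 fill(2,5,W) [1 cells changed]:
GGGGGG
GGGKKG
GGGKKW
GGGKKG
GGGGGG
After op 4 paint(3,4,K):
GGGGGG
GGGKKG
GGGKKW
GGGKKG
GGGGGG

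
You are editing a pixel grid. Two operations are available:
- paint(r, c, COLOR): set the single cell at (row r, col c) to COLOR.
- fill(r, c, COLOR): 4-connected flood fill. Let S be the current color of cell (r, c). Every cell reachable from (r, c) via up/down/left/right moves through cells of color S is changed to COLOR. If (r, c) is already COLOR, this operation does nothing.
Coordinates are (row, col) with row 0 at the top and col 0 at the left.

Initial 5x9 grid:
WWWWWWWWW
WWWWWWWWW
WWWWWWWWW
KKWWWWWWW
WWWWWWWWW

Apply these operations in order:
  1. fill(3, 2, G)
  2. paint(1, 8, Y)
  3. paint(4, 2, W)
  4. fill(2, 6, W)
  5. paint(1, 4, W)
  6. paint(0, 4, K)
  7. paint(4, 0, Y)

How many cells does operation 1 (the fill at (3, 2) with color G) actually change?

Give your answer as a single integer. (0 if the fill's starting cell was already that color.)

Answer: 43

Derivation:
After op 1 fill(3,2,G) [43 cells changed]:
GGGGGGGGG
GGGGGGGGG
GGGGGGGGG
KKGGGGGGG
GGGGGGGGG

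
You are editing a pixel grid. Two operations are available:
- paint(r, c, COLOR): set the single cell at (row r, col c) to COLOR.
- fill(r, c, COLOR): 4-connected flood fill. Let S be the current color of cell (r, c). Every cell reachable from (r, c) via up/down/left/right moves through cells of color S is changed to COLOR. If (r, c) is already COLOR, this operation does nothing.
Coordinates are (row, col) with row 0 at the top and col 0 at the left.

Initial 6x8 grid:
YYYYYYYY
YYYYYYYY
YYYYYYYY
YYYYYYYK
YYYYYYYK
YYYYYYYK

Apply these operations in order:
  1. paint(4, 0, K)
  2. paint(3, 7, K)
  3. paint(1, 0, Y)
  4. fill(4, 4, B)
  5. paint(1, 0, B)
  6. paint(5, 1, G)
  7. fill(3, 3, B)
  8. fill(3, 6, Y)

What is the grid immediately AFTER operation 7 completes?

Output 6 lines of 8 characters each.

Answer: BBBBBBBB
BBBBBBBB
BBBBBBBB
BBBBBBBK
KBBBBBBK
BGBBBBBK

Derivation:
After op 1 paint(4,0,K):
YYYYYYYY
YYYYYYYY
YYYYYYYY
YYYYYYYK
KYYYYYYK
YYYYYYYK
After op 2 paint(3,7,K):
YYYYYYYY
YYYYYYYY
YYYYYYYY
YYYYYYYK
KYYYYYYK
YYYYYYYK
After op 3 paint(1,0,Y):
YYYYYYYY
YYYYYYYY
YYYYYYYY
YYYYYYYK
KYYYYYYK
YYYYYYYK
After op 4 fill(4,4,B) [44 cells changed]:
BBBBBBBB
BBBBBBBB
BBBBBBBB
BBBBBBBK
KBBBBBBK
BBBBBBBK
After op 5 paint(1,0,B):
BBBBBBBB
BBBBBBBB
BBBBBBBB
BBBBBBBK
KBBBBBBK
BBBBBBBK
After op 6 paint(5,1,G):
BBBBBBBB
BBBBBBBB
BBBBBBBB
BBBBBBBK
KBBBBBBK
BGBBBBBK
After op 7 fill(3,3,B) [0 cells changed]:
BBBBBBBB
BBBBBBBB
BBBBBBBB
BBBBBBBK
KBBBBBBK
BGBBBBBK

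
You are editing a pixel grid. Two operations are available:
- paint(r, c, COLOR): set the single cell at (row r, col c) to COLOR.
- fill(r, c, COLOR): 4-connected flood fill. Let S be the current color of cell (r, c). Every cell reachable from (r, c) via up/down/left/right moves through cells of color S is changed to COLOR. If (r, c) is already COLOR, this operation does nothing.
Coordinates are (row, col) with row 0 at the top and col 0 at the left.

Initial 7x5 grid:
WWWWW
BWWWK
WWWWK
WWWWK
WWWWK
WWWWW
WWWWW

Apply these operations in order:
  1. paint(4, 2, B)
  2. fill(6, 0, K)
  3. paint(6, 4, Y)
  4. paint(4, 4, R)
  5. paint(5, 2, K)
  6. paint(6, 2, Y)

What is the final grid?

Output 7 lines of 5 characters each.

After op 1 paint(4,2,B):
WWWWW
BWWWK
WWWWK
WWWWK
WWBWK
WWWWW
WWWWW
After op 2 fill(6,0,K) [29 cells changed]:
KKKKK
BKKKK
KKKKK
KKKKK
KKBKK
KKKKK
KKKKK
After op 3 paint(6,4,Y):
KKKKK
BKKKK
KKKKK
KKKKK
KKBKK
KKKKK
KKKKY
After op 4 paint(4,4,R):
KKKKK
BKKKK
KKKKK
KKKKK
KKBKR
KKKKK
KKKKY
After op 5 paint(5,2,K):
KKKKK
BKKKK
KKKKK
KKKKK
KKBKR
KKKKK
KKKKY
After op 6 paint(6,2,Y):
KKKKK
BKKKK
KKKKK
KKKKK
KKBKR
KKKKK
KKYKY

Answer: KKKKK
BKKKK
KKKKK
KKKKK
KKBKR
KKKKK
KKYKY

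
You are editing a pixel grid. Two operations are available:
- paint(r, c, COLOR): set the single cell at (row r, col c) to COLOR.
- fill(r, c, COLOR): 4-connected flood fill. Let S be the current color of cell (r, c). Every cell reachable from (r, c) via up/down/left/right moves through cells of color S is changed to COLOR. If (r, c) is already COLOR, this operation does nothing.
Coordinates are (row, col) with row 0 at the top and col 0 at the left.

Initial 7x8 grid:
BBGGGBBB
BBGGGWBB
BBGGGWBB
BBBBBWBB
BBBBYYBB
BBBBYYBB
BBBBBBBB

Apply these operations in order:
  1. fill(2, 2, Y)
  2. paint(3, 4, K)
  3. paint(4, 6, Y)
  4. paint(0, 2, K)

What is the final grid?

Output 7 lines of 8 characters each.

After op 1 fill(2,2,Y) [9 cells changed]:
BBYYYBBB
BBYYYWBB
BBYYYWBB
BBBBBWBB
BBBBYYBB
BBBBYYBB
BBBBBBBB
After op 2 paint(3,4,K):
BBYYYBBB
BBYYYWBB
BBYYYWBB
BBBBKWBB
BBBBYYBB
BBBBYYBB
BBBBBBBB
After op 3 paint(4,6,Y):
BBYYYBBB
BBYYYWBB
BBYYYWBB
BBBBKWBB
BBBBYYYB
BBBBYYBB
BBBBBBBB
After op 4 paint(0,2,K):
BBKYYBBB
BBYYYWBB
BBYYYWBB
BBBBKWBB
BBBBYYYB
BBBBYYBB
BBBBBBBB

Answer: BBKYYBBB
BBYYYWBB
BBYYYWBB
BBBBKWBB
BBBBYYYB
BBBBYYBB
BBBBBBBB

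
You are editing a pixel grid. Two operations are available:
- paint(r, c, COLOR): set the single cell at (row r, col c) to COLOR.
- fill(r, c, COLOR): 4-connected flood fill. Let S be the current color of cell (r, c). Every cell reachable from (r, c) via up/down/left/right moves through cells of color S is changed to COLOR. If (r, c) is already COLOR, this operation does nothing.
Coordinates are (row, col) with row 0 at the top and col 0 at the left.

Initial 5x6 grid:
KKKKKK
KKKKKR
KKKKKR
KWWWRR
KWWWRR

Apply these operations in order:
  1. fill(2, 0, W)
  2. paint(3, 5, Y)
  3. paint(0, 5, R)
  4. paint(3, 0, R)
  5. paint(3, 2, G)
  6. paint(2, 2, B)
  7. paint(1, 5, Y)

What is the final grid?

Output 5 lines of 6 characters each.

After op 1 fill(2,0,W) [18 cells changed]:
WWWWWW
WWWWWR
WWWWWR
WWWWRR
WWWWRR
After op 2 paint(3,5,Y):
WWWWWW
WWWWWR
WWWWWR
WWWWRY
WWWWRR
After op 3 paint(0,5,R):
WWWWWR
WWWWWR
WWWWWR
WWWWRY
WWWWRR
After op 4 paint(3,0,R):
WWWWWR
WWWWWR
WWWWWR
RWWWRY
WWWWRR
After op 5 paint(3,2,G):
WWWWWR
WWWWWR
WWWWWR
RWGWRY
WWWWRR
After op 6 paint(2,2,B):
WWWWWR
WWWWWR
WWBWWR
RWGWRY
WWWWRR
After op 7 paint(1,5,Y):
WWWWWR
WWWWWY
WWBWWR
RWGWRY
WWWWRR

Answer: WWWWWR
WWWWWY
WWBWWR
RWGWRY
WWWWRR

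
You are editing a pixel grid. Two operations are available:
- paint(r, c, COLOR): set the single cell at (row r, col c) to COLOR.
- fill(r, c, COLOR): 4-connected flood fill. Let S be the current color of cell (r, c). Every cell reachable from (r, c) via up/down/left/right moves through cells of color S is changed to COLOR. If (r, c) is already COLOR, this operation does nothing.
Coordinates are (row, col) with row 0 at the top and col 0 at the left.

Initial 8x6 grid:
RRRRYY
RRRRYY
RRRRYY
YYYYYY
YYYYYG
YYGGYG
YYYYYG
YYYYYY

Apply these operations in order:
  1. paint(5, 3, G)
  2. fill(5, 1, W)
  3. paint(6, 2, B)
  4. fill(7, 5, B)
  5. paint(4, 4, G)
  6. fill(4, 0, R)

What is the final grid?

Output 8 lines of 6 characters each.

Answer: RRRRRR
RRRRRR
RRRRRR
RRRRRR
RRRRGG
RRGGRG
RRRRRG
RRRRRR

Derivation:
After op 1 paint(5,3,G):
RRRRYY
RRRRYY
RRRRYY
YYYYYY
YYYYYG
YYGGYG
YYYYYG
YYYYYY
After op 2 fill(5,1,W) [31 cells changed]:
RRRRWW
RRRRWW
RRRRWW
WWWWWW
WWWWWG
WWGGWG
WWWWWG
WWWWWW
After op 3 paint(6,2,B):
RRRRWW
RRRRWW
RRRRWW
WWWWWW
WWWWWG
WWGGWG
WWBWWG
WWWWWW
After op 4 fill(7,5,B) [30 cells changed]:
RRRRBB
RRRRBB
RRRRBB
BBBBBB
BBBBBG
BBGGBG
BBBBBG
BBBBBB
After op 5 paint(4,4,G):
RRRRBB
RRRRBB
RRRRBB
BBBBBB
BBBBGG
BBGGBG
BBBBBG
BBBBBB
After op 6 fill(4,0,R) [30 cells changed]:
RRRRRR
RRRRRR
RRRRRR
RRRRRR
RRRRGG
RRGGRG
RRRRRG
RRRRRR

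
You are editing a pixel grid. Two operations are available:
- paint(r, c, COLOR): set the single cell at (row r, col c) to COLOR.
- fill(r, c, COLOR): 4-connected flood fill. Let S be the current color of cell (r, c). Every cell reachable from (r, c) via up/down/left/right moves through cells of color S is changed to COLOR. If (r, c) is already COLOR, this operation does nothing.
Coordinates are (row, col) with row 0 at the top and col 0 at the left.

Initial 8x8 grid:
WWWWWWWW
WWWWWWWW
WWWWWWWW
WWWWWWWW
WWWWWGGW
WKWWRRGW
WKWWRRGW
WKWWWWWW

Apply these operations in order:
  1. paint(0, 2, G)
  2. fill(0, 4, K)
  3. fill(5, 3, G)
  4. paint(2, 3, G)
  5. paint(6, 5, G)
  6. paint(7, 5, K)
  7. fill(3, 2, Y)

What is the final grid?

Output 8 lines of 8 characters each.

After op 1 paint(0,2,G):
WWGWWWWW
WWWWWWWW
WWWWWWWW
WWWWWWWW
WWWWWGGW
WKWWRRGW
WKWWRRGW
WKWWWWWW
After op 2 fill(0,4,K) [52 cells changed]:
KKGKKKKK
KKKKKKKK
KKKKKKKK
KKKKKKKK
KKKKKGGK
KKKKRRGK
KKKKRRGK
KKKKKKKK
After op 3 fill(5,3,G) [55 cells changed]:
GGGGGGGG
GGGGGGGG
GGGGGGGG
GGGGGGGG
GGGGGGGG
GGGGRRGG
GGGGRRGG
GGGGGGGG
After op 4 paint(2,3,G):
GGGGGGGG
GGGGGGGG
GGGGGGGG
GGGGGGGG
GGGGGGGG
GGGGRRGG
GGGGRRGG
GGGGGGGG
After op 5 paint(6,5,G):
GGGGGGGG
GGGGGGGG
GGGGGGGG
GGGGGGGG
GGGGGGGG
GGGGRRGG
GGGGRGGG
GGGGGGGG
After op 6 paint(7,5,K):
GGGGGGGG
GGGGGGGG
GGGGGGGG
GGGGGGGG
GGGGGGGG
GGGGRRGG
GGGGRGGG
GGGGGKGG
After op 7 fill(3,2,Y) [60 cells changed]:
YYYYYYYY
YYYYYYYY
YYYYYYYY
YYYYYYYY
YYYYYYYY
YYYYRRYY
YYYYRYYY
YYYYYKYY

Answer: YYYYYYYY
YYYYYYYY
YYYYYYYY
YYYYYYYY
YYYYYYYY
YYYYRRYY
YYYYRYYY
YYYYYKYY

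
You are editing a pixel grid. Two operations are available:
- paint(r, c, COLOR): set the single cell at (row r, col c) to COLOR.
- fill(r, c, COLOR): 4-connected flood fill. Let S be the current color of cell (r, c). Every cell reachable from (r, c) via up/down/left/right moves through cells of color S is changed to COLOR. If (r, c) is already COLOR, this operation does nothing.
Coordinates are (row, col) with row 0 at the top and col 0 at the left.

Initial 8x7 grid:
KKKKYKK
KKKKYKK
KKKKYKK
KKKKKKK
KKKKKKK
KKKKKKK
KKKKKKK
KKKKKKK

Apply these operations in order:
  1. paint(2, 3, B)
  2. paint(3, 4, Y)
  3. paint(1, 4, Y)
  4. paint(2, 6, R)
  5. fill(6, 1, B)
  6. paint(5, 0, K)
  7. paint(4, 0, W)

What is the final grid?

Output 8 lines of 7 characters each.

After op 1 paint(2,3,B):
KKKKYKK
KKKKYKK
KKKBYKK
KKKKKKK
KKKKKKK
KKKKKKK
KKKKKKK
KKKKKKK
After op 2 paint(3,4,Y):
KKKKYKK
KKKKYKK
KKKBYKK
KKKKYKK
KKKKKKK
KKKKKKK
KKKKKKK
KKKKKKK
After op 3 paint(1,4,Y):
KKKKYKK
KKKKYKK
KKKBYKK
KKKKYKK
KKKKKKK
KKKKKKK
KKKKKKK
KKKKKKK
After op 4 paint(2,6,R):
KKKKYKK
KKKKYKK
KKKBYKR
KKKKYKK
KKKKKKK
KKKKKKK
KKKKKKK
KKKKKKK
After op 5 fill(6,1,B) [50 cells changed]:
BBBBYBB
BBBBYBB
BBBBYBR
BBBBYBB
BBBBBBB
BBBBBBB
BBBBBBB
BBBBBBB
After op 6 paint(5,0,K):
BBBBYBB
BBBBYBB
BBBBYBR
BBBBYBB
BBBBBBB
KBBBBBB
BBBBBBB
BBBBBBB
After op 7 paint(4,0,W):
BBBBYBB
BBBBYBB
BBBBYBR
BBBBYBB
WBBBBBB
KBBBBBB
BBBBBBB
BBBBBBB

Answer: BBBBYBB
BBBBYBB
BBBBYBR
BBBBYBB
WBBBBBB
KBBBBBB
BBBBBBB
BBBBBBB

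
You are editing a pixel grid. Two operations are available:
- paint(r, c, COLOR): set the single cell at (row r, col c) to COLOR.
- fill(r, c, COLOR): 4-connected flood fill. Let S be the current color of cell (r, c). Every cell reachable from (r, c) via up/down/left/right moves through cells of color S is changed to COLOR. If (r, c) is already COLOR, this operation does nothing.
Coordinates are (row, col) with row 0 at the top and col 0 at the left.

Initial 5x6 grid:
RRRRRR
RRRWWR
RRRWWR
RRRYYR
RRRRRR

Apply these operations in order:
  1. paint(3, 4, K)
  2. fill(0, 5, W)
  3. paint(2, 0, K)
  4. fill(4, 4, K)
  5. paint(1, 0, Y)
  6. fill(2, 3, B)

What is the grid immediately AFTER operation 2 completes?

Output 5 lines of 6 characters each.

After op 1 paint(3,4,K):
RRRRRR
RRRWWR
RRRWWR
RRRYKR
RRRRRR
After op 2 fill(0,5,W) [24 cells changed]:
WWWWWW
WWWWWW
WWWWWW
WWWYKW
WWWWWW

Answer: WWWWWW
WWWWWW
WWWWWW
WWWYKW
WWWWWW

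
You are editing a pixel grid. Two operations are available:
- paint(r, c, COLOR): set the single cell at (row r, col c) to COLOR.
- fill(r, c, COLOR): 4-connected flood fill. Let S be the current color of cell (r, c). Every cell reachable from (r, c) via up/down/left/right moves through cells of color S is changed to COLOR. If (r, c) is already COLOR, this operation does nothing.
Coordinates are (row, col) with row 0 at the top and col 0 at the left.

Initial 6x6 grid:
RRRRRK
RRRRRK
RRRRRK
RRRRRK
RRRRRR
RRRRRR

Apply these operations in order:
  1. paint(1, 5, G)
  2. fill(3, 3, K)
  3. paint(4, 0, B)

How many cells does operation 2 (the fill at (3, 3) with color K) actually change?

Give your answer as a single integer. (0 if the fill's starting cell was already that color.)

Answer: 32

Derivation:
After op 1 paint(1,5,G):
RRRRRK
RRRRRG
RRRRRK
RRRRRK
RRRRRR
RRRRRR
After op 2 fill(3,3,K) [32 cells changed]:
KKKKKK
KKKKKG
KKKKKK
KKKKKK
KKKKKK
KKKKKK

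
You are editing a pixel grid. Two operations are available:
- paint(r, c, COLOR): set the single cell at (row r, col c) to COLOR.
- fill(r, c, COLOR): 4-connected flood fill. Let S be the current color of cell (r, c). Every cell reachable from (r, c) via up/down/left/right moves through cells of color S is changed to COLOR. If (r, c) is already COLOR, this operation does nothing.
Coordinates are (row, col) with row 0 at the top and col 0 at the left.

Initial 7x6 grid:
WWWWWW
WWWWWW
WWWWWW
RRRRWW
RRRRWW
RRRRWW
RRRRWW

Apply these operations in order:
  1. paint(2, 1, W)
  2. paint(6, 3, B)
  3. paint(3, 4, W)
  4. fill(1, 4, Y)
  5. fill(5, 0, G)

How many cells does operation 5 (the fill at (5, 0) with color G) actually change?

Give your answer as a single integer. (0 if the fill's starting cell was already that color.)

Answer: 15

Derivation:
After op 1 paint(2,1,W):
WWWWWW
WWWWWW
WWWWWW
RRRRWW
RRRRWW
RRRRWW
RRRRWW
After op 2 paint(6,3,B):
WWWWWW
WWWWWW
WWWWWW
RRRRWW
RRRRWW
RRRRWW
RRRBWW
After op 3 paint(3,4,W):
WWWWWW
WWWWWW
WWWWWW
RRRRWW
RRRRWW
RRRRWW
RRRBWW
After op 4 fill(1,4,Y) [26 cells changed]:
YYYYYY
YYYYYY
YYYYYY
RRRRYY
RRRRYY
RRRRYY
RRRBYY
After op 5 fill(5,0,G) [15 cells changed]:
YYYYYY
YYYYYY
YYYYYY
GGGGYY
GGGGYY
GGGGYY
GGGBYY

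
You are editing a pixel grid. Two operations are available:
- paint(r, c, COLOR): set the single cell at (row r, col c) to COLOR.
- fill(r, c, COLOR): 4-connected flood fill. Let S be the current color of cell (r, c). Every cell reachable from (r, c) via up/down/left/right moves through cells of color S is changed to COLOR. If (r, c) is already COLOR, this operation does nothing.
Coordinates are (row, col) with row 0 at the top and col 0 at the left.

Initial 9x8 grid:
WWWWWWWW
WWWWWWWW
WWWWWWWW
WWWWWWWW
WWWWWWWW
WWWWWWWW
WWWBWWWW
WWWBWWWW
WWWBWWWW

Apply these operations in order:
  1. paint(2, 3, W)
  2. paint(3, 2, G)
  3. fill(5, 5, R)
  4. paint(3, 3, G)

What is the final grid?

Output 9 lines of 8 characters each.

After op 1 paint(2,3,W):
WWWWWWWW
WWWWWWWW
WWWWWWWW
WWWWWWWW
WWWWWWWW
WWWWWWWW
WWWBWWWW
WWWBWWWW
WWWBWWWW
After op 2 paint(3,2,G):
WWWWWWWW
WWWWWWWW
WWWWWWWW
WWGWWWWW
WWWWWWWW
WWWWWWWW
WWWBWWWW
WWWBWWWW
WWWBWWWW
After op 3 fill(5,5,R) [68 cells changed]:
RRRRRRRR
RRRRRRRR
RRRRRRRR
RRGRRRRR
RRRRRRRR
RRRRRRRR
RRRBRRRR
RRRBRRRR
RRRBRRRR
After op 4 paint(3,3,G):
RRRRRRRR
RRRRRRRR
RRRRRRRR
RRGGRRRR
RRRRRRRR
RRRRRRRR
RRRBRRRR
RRRBRRRR
RRRBRRRR

Answer: RRRRRRRR
RRRRRRRR
RRRRRRRR
RRGGRRRR
RRRRRRRR
RRRRRRRR
RRRBRRRR
RRRBRRRR
RRRBRRRR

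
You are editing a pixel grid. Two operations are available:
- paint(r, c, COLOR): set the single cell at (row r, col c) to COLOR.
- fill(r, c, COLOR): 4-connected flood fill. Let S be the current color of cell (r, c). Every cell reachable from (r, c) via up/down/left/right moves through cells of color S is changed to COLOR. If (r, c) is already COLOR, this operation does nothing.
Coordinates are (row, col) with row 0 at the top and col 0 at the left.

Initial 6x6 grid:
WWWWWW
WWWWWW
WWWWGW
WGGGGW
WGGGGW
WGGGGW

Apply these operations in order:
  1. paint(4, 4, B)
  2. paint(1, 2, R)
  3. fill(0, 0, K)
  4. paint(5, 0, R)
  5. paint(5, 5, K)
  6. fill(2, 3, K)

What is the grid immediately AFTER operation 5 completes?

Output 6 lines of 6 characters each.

Answer: KKKKKK
KKRKKK
KKKKGK
KGGGGK
KGGGBK
RGGGGK

Derivation:
After op 1 paint(4,4,B):
WWWWWW
WWWWWW
WWWWGW
WGGGGW
WGGGBW
WGGGGW
After op 2 paint(1,2,R):
WWWWWW
WWRWWW
WWWWGW
WGGGGW
WGGGBW
WGGGGW
After op 3 fill(0,0,K) [22 cells changed]:
KKKKKK
KKRKKK
KKKKGK
KGGGGK
KGGGBK
KGGGGK
After op 4 paint(5,0,R):
KKKKKK
KKRKKK
KKKKGK
KGGGGK
KGGGBK
RGGGGK
After op 5 paint(5,5,K):
KKKKKK
KKRKKK
KKKKGK
KGGGGK
KGGGBK
RGGGGK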